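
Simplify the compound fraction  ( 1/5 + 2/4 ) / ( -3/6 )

Numerator: 1/5 + 2/4 = 7/10
Denominator: -3/6 = -1/2
Divide: (7/10) · (-2) = -7/5

-7/5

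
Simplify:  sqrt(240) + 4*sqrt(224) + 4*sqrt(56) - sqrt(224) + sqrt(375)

9*sqrt(15) + 20*sqrt(14)

sqrt(240) = 4*sqrt(15); 4*sqrt(224) = 16*sqrt(14); 4*sqrt(56) = 8*sqrt(14); sqrt(224) = 4*sqrt(14); sqrt(375) = 5*sqrt(15)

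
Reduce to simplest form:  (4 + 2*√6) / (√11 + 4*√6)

(-2*√66 - 4*√11 + 16*√6 + 48)/85

Multiply numerator and denominator by -√11 + 4*√6.
Denominator becomes 85; numerator becomes -2*√66 - 4*√11 + 16*√6 + 48.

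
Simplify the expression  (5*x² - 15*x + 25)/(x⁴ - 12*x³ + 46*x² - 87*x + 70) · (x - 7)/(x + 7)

Factor: 5*x² - 15*x + 25 = 5·(x² - 3*x + 5);  x⁴ - 12*x³ + 46*x² - 87*x + 70 = (x² - 3*x + 5)·(x - 7)·(x - 2)
Cancel the common factors (x² - 3*x + 5), (x - 7).

5/(x² + 5*x - 14)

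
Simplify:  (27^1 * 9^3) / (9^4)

27^1 = 3^3; 9^3 = 3^6; 9^4 = 3^8
Combine exponents: 3^1

3^1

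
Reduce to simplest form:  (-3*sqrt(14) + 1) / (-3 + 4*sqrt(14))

Multiply numerator and denominator by -4*sqrt(14) - 3.
Denominator becomes -215; numerator becomes 5*sqrt(14) + 165.

(-33 - sqrt(14))/43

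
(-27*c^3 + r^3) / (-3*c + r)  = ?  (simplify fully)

Apply the difference-of-cubes factorisation and cancel (-3*c + r).

9*c^2 + 3*c*r + r^2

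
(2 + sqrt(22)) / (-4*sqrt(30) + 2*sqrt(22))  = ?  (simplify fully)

Multiply numerator and denominator by 2*sqrt(22) + 4*sqrt(30).
Denominator becomes -392; numerator becomes 4*sqrt(22) + 8*sqrt(30) + 44 + 8*sqrt(165).

(-2*sqrt(165) - 11 - 2*sqrt(30) - sqrt(22))/98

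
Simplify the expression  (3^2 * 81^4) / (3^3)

3^15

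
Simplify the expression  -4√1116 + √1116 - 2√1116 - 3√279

-39*√31

4√1116 = 24*√31; √1116 = 6*√31; 2√1116 = 12*√31; 3√279 = 9*√31
Combine: (-24 + 6 - 12 - 9)·√31 = -39*√31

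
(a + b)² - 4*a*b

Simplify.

After expansion: a² - 2*a*b + b² — a perfect-square trinomial.

(a - b)²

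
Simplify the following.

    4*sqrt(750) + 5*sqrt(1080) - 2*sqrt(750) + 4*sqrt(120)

4*sqrt(750) = 20*sqrt(30); 5*sqrt(1080) = 30*sqrt(30); 2*sqrt(750) = 10*sqrt(30); 4*sqrt(120) = 8*sqrt(30)
Combine: (20 + 30 - 10 + 8)·sqrt(30) = 48*sqrt(30)

48*sqrt(30)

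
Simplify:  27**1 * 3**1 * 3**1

3**5

27**1 = 3**3; 3**1 = 3**1; 3**1 = 3**1
Combine exponents: 3**5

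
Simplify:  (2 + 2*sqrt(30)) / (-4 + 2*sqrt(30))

(3*sqrt(30) + 32)/26

Multiply numerator and denominator by -2*sqrt(30) - 4.
Denominator becomes -104; numerator becomes -128 - 12*sqrt(30).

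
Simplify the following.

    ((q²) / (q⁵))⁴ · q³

q^(-9)

Inside the bracket: (q^-3)
Raise to the power 4: (q^-12)
Multiply by q³: add exponents.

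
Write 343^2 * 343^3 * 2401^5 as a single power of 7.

7^35

343^2 = 7^6; 343^3 = 7^9; 2401^5 = 7^20
Combine exponents: 7^35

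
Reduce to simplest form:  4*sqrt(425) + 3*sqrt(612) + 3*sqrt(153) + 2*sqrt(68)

51*sqrt(17)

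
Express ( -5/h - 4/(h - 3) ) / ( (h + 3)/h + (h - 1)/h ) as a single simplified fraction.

(-9*h + 15)/(2*h^2 - 4*h - 6)

Numerator: -5/h - 4/(h - 3) = (-9*h + 15)/(h^2 - 3*h)
Denominator: (h + 3)/h + (h - 1)/h = (2*h + 2)/h
Divide: ((-9*h + 15)/(h^2 - 3*h)) · (h/(2*h + 2)) = (-9*h + 15)/(2*h^2 - 4*h - 6)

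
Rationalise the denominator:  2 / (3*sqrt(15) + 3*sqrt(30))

(-2*sqrt(15) + 2*sqrt(30))/45

Multiply numerator and denominator by -3*sqrt(15) + 3*sqrt(30).
Denominator becomes 135; numerator becomes -6*sqrt(15) + 6*sqrt(30).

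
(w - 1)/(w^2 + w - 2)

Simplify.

1/(w + 2)

Factor: w^2 + w - 2 = (w - 1)*(w + 2)
Cancel the common factor (w - 1).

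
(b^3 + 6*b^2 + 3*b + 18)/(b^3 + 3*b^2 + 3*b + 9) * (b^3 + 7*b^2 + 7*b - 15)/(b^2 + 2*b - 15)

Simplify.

Factor: b^3 + 6*b^2 + 3*b + 18 = (b + 6)*(b^2 + 3);  b^3 + 3*b^2 + 3*b + 9 = (b + 3)*(b^2 + 3);  b^3 + 7*b^2 + 7*b - 15 = (b - 1)*(b + 5)*(b + 3);  b^2 + 2*b - 15 = (b - 3)*(b + 5)
Cancel the common factors (b^2 + 3), (b + 5), (b + 3).

(b^2 + 5*b - 6)/(b - 3)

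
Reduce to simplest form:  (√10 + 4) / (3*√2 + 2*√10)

(-6*√2 - 3*√5 + 10 + 4*√10)/11

Multiply numerator and denominator by -3*√2 + 2*√10.
Denominator becomes 22; numerator becomes -12*√2 - 6*√5 + 20 + 8*√10.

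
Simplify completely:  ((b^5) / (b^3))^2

b^4

Inside the bracket: b^2
Raise to the power 2: b^4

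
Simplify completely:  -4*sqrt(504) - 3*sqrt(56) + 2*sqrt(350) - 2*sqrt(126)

4*sqrt(504) = 24*sqrt(14); 3*sqrt(56) = 6*sqrt(14); 2*sqrt(350) = 10*sqrt(14); 2*sqrt(126) = 6*sqrt(14)
Combine: (-24 - 6 + 10 - 6)·sqrt(14) = -26*sqrt(14)

-26*sqrt(14)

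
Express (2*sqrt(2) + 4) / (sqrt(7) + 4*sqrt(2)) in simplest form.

(-4*sqrt(7) - 2*sqrt(14) + 16 + 16*sqrt(2))/25

Multiply numerator and denominator by -sqrt(7) + 4*sqrt(2).
Denominator becomes 25; numerator becomes -4*sqrt(7) - 2*sqrt(14) + 16 + 16*sqrt(2).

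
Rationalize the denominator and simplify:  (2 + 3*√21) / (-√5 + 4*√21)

Multiply numerator and denominator by √5 + 4*√21.
Denominator becomes 331; numerator becomes 2*√5 + 3*√105 + 8*√21 + 252.

(2*√5 + 3*√105 + 8*√21 + 252)/331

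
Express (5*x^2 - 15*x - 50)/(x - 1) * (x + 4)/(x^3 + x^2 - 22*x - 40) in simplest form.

5/(x - 1)

Factor: 5*x^2 - 15*x - 50 = 5*(x + 2)*(x - 5);  x^3 + x^2 - 22*x - 40 = (x + 2)*(x + 4)*(x - 5)
Cancel the common factors (x + 2), (x - 5), (x + 4).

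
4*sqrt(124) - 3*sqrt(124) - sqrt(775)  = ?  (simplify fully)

4*sqrt(124) = 8*sqrt(31); 3*sqrt(124) = 6*sqrt(31); sqrt(775) = 5*sqrt(31)
Combine: (8 - 6 - 5)·sqrt(31) = -3*sqrt(31)

-3*sqrt(31)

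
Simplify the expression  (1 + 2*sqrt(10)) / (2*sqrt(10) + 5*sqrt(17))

(-40 - 2*sqrt(10) + 5*sqrt(17) + 10*sqrt(170))/385

Multiply numerator and denominator by -5*sqrt(17) + 2*sqrt(10).
Denominator becomes -385; numerator becomes -10*sqrt(170) - 5*sqrt(17) + 2*sqrt(10) + 40.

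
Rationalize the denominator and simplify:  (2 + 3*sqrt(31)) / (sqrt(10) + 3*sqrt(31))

Multiply numerator and denominator by -sqrt(10) + 3*sqrt(31).
Denominator becomes 269; numerator becomes -3*sqrt(310) - 2*sqrt(10) + 6*sqrt(31) + 279.

(-3*sqrt(310) - 2*sqrt(10) + 6*sqrt(31) + 279)/269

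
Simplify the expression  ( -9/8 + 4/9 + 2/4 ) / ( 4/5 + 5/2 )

Numerator: -9/8 + 4/9 + 2/4 = -13/72
Denominator: 4/5 + 5/2 = 33/10
Divide: (-13/72) · (10/33) = -65/1188

-65/1188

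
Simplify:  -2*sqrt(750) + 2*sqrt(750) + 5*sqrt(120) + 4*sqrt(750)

2*sqrt(750) = 10*sqrt(30); 2*sqrt(750) = 10*sqrt(30); 5*sqrt(120) = 10*sqrt(30); 4*sqrt(750) = 20*sqrt(30)
Combine: (-10 + 10 + 10 + 20)·sqrt(30) = 30*sqrt(30)

30*sqrt(30)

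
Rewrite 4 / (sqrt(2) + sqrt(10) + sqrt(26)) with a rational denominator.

(-18*sqrt(10) - 34*sqrt(2) + 4*sqrt(130) + 14*sqrt(26))/29

Group as (sqrt(2) + sqrt(26)) + sqrt(10); multiply by (sqrt(2) + sqrt(26)) - sqrt(10), then rationalise the remaining surd.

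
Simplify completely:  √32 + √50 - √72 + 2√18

9*√2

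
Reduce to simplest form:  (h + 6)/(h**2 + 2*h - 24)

1/(h - 4)

Factor: h**2 + 2*h - 24 = (h - 4)*(h + 6)
Cancel the common factor (h + 6).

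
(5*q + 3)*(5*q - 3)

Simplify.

(5*q)^2 - (3)^2 = 25*q^2 - 9.

25*q^2 - 9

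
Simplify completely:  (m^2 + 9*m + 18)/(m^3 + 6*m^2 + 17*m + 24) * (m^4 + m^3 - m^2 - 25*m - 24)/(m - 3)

m^2 + 7*m + 6

Factor: m^2 + 9*m + 18 = (m + 6)*(m + 3);  m^3 + 6*m^2 + 17*m + 24 = (m^2 + 3*m + 8)*(m + 3);  m^4 + m^3 - m^2 - 25*m - 24 = (m + 1)*(m^2 + 3*m + 8)*(m - 3)
Cancel the common factors (m^2 + 3*m + 8), (m + 3), (m - 3).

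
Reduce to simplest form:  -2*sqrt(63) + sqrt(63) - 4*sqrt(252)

-27*sqrt(7)

2*sqrt(63) = 6*sqrt(7); sqrt(63) = 3*sqrt(7); 4*sqrt(252) = 24*sqrt(7)
Combine: (-6 + 3 - 24)·sqrt(7) = -27*sqrt(7)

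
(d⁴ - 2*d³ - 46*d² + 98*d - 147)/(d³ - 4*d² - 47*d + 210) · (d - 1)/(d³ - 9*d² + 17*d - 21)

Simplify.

(d - 1)/(d² - 11*d + 30)

Factor: d⁴ - 2*d³ - 46*d² + 98*d - 147 = (d² - 2*d + 3)·(d - 7)·(d + 7);  d³ - 4*d² - 47*d + 210 = (d - 5)·(d + 7)·(d - 6);  d³ - 9*d² + 17*d - 21 = (d - 7)·(d² - 2*d + 3)
Cancel the common factors (d² - 2*d + 3), (d - 7), (d + 7).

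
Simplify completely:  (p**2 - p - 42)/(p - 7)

p + 6

Factor: p**2 - p - 42 = (p + 6)*(p - 7)
Cancel the common factor (p - 7).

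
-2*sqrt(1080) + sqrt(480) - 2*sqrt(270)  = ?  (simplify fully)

-14*sqrt(30)

2*sqrt(1080) = 12*sqrt(30); sqrt(480) = 4*sqrt(30); 2*sqrt(270) = 6*sqrt(30)
Combine: (-12 + 4 - 6)·sqrt(30) = -14*sqrt(30)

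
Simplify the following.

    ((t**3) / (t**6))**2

t**(-6)

Inside the bracket: (t**-3)
Raise to the power 2: (t**-6)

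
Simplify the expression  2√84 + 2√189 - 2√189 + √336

8*√21

2√84 = 4*√21; 2√189 = 6*√21; 2√189 = 6*√21; √336 = 4*√21
Combine: (4 + 6 - 6 + 4)·√21 = 8*√21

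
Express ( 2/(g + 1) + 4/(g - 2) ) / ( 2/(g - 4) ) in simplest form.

Numerator: 2/(g + 1) + 4/(g - 2) = 6*g/(g^2 - g - 2)
Denominator: 2/(g - 4) = 2/(g - 4)
Divide: (6*g/(g^2 - g - 2)) · (g/2 - 2) = (3*g^2 - 12*g)/(g^2 - g - 2)

(3*g^2 - 12*g)/(g^2 - g - 2)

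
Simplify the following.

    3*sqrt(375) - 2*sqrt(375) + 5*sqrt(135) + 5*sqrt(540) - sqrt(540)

44*sqrt(15)

3*sqrt(375) = 15*sqrt(15); 2*sqrt(375) = 10*sqrt(15); 5*sqrt(135) = 15*sqrt(15); 5*sqrt(540) = 30*sqrt(15); sqrt(540) = 6*sqrt(15)
Combine: (15 - 10 + 15 + 30 - 6)·sqrt(15) = 44*sqrt(15)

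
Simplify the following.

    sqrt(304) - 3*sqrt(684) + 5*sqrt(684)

sqrt(304) = 4*sqrt(19); 3*sqrt(684) = 18*sqrt(19); 5*sqrt(684) = 30*sqrt(19)
Combine: (4 - 18 + 30)·sqrt(19) = 16*sqrt(19)

16*sqrt(19)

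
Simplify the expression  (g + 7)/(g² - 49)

Factor: g² - 49 = (g + 7)·(g - 7)
Cancel the common factor (g + 7).

1/(g - 7)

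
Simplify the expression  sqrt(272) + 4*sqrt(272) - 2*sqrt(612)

8*sqrt(17)

sqrt(272) = 4*sqrt(17); 4*sqrt(272) = 16*sqrt(17); 2*sqrt(612) = 12*sqrt(17)
Combine: (4 + 16 - 12)·sqrt(17) = 8*sqrt(17)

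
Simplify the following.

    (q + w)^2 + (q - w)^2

Only the even-power cross terms survive.

2*q^2 + 2*w^2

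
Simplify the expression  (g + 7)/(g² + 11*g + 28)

1/(g + 4)

Factor: g² + 11*g + 28 = (g + 4)·(g + 7)
Cancel the common factor (g + 7).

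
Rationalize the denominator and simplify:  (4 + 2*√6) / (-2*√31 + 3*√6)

Multiply numerator and denominator by 3*√6 + 2*√31.
Denominator becomes -70; numerator becomes 12*√6 + 36 + 8*√31 + 4*√186.

(-2*√186 - 4*√31 - 18 - 6*√6)/35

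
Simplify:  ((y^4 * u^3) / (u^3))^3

y^12

Inside the bracket: y^4
Raise to the power 3: y^12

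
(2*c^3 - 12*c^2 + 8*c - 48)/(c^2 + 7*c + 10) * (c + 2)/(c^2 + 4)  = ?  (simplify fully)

(2*c - 12)/(c + 5)

Factor: 2*c^3 - 12*c^2 + 8*c - 48 = 2*(c^2 + 4)*(c - 6);  c^2 + 7*c + 10 = (c + 5)*(c + 2)
Cancel the common factors (c^2 + 4), (c + 2).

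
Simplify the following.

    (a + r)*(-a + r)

-a^2 + r^2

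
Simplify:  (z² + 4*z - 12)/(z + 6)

z - 2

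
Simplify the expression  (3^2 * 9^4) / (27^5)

3^2 = 3^2; 9^4 = 3^8; 27^5 = 3^15
Combine exponents: 3^(-5)

3^(-5)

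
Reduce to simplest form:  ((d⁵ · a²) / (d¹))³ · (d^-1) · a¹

a⁷*d^11

Inside the bracket: d⁴ · a²
Raise to the power 3: d^12 · a⁶
Multiply by (d^-1) · a¹: add exponents.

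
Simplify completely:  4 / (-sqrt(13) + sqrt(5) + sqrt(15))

Group as (sqrt(5) + sqrt(15)) - sqrt(13); multiply by (sqrt(5) + sqrt(15)) + sqrt(13), then rationalise the remaining surd.

(-28*sqrt(13) + 12*sqrt(15) + 92*sqrt(5) + 40*sqrt(39))/251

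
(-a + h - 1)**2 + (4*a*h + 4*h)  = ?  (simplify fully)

Expand the square and combine the (4*a*h + 4*h) term.

(a + h + 1)**2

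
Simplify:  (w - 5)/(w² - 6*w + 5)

Factor: w² - 6*w + 5 = (w - 1)·(w - 5)
Cancel the common factor (w - 5).

1/(w - 1)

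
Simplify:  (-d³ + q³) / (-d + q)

d² + d*q + q²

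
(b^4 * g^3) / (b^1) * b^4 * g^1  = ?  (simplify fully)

b^7*g^4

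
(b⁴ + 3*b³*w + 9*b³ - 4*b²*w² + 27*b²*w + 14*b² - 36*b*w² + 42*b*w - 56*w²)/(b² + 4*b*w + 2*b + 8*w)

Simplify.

Factor: b⁴ + 3*b³*w + 9*b³ - 4*b²*w² + 27*b²*w + 14*b² - 36*b*w² + 42*b*w - 56*w² = (b + 4*w)·(b + 2)·(b + 7)·(b - w);  b² + 4*b*w + 2*b + 8*w = (b + 4*w)·(b + 2)
Cancel the common factors (b + 4*w), (b + 2).

b² - b*w + 7*b - 7*w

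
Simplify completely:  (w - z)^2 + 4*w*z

(w + z)^2

Expanding gives w^2 + 2*w*z + z^2, a perfect square.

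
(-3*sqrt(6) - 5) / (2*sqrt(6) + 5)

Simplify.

Multiply numerator and denominator by -2*sqrt(6) + 5.
Denominator becomes 1; numerator becomes -5*sqrt(6) + 11.

-5*sqrt(6) + 11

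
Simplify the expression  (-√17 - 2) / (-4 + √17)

Multiply numerator and denominator by -√17 - 4.
Denominator becomes -1; numerator becomes 6*√17 + 25.

-25 - 6*√17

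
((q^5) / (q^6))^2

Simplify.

Inside the bracket: (q^-1)
Raise to the power 2: (q^-2)

q^(-2)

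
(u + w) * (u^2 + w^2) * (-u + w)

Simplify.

-u^4 + w^4

Telescope via difference of squares: (w+u)(w-u) = -u^2 + w^2, then repeat with the next factor.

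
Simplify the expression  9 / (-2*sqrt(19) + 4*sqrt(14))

(9*sqrt(19) + 18*sqrt(14))/74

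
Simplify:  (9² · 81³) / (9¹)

9² = 3^4; 81³ = 3^12; 9¹ = 3^2
Combine exponents: 3^14

3^14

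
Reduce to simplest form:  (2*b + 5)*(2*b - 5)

4*b^2 - 25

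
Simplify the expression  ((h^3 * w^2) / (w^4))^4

h^12/w^8

Inside the bracket: h^3 * (w^-2)
Raise to the power 4: h^12 * (w^-8)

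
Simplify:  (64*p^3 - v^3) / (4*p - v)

Apply the difference-of-cubes factorisation and cancel (4*p - v).

16*p^2 + 4*p*v + v^2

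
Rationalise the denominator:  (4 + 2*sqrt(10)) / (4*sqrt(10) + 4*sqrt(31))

(-10 - 2*sqrt(10) + 2*sqrt(31) + sqrt(310))/42

Multiply numerator and denominator by -4*sqrt(31) + 4*sqrt(10).
Denominator becomes -336; numerator becomes -8*sqrt(310) - 16*sqrt(31) + 16*sqrt(10) + 80.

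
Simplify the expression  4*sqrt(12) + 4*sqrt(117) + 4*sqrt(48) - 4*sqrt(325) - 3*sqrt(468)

-26*sqrt(13) + 24*sqrt(3)

4*sqrt(12) = 8*sqrt(3); 4*sqrt(117) = 12*sqrt(13); 4*sqrt(48) = 16*sqrt(3); 4*sqrt(325) = 20*sqrt(13); 3*sqrt(468) = 18*sqrt(13)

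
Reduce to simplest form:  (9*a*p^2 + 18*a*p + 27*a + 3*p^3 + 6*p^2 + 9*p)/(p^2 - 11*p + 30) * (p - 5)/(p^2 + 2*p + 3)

Factor: 9*a*p^2 + 18*a*p + 27*a + 3*p^3 + 6*p^2 + 9*p = 3*(p^2 + 2*p + 3)*(3*a + p);  p^2 - 11*p + 30 = (p - 6)*(p - 5)
Cancel the common factors (p^2 + 2*p + 3), (p - 5).

(9*a + 3*p)/(p - 6)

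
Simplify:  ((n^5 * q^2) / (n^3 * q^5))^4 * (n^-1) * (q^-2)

Inside the bracket: n^2 * (q^-3)
Raise to the power 4: n^8 * (q^-12)
Multiply by (n^-1) * (q^-2): add exponents.

n^7/q^14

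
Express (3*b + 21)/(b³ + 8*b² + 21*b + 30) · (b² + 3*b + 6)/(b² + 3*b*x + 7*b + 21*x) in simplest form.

3/(b² + 3*b*x + 5*b + 15*x)

Factor: 3*b + 21 = 3·(b + 7);  b³ + 8*b² + 21*b + 30 = (b² + 3*b + 6)·(b + 5);  b² + 3*b*x + 7*b + 21*x = (b + 7)·(b + 3*x)
Cancel the common factors (b² + 3*b + 6), (b + 7).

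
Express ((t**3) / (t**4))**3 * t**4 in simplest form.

Inside the bracket: (t**-1)
Raise to the power 3: (t**-3)
Multiply by t**4: add exponents.

t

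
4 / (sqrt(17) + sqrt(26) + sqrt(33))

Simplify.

(-2*sqrt(14586) + 10*sqrt(33) + 24*sqrt(26) + 42*sqrt(17))/417

Group as (sqrt(17) + sqrt(26)) + sqrt(33); multiply by (sqrt(17) + sqrt(26)) - sqrt(33), then rationalise the remaining surd.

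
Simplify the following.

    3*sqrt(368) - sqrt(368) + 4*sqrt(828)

32*sqrt(23)

3*sqrt(368) = 12*sqrt(23); sqrt(368) = 4*sqrt(23); 4*sqrt(828) = 24*sqrt(23)
Combine: (12 - 4 + 24)·sqrt(23) = 32*sqrt(23)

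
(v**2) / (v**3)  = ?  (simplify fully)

1/v

Quotient: (v**-1)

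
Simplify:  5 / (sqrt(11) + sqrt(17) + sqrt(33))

(-110*sqrt(51) - 25*sqrt(33) + 135*sqrt(17) + 195*sqrt(11))/723

Group as (sqrt(11) + sqrt(17)) + sqrt(33); multiply by (sqrt(11) + sqrt(17)) - sqrt(33), then rationalise the remaining surd.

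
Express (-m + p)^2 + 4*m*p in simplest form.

After expansion: m^2 + 2*m*p + p^2 — a perfect-square trinomial.

(m + p)^2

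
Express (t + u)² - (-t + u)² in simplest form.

4*t*u

Only the odd-power cross terms survive.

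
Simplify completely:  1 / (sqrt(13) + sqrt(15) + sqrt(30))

(-15*sqrt(26) - sqrt(30) + 14*sqrt(15) + 16*sqrt(13))/388

Group as (sqrt(13) + sqrt(15)) + sqrt(30); multiply by (sqrt(13) + sqrt(15)) - sqrt(30), then rationalise the remaining surd.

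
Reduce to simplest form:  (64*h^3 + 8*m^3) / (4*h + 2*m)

Factor as (a+b)(a^2-ab+b^2) with a=(4*h), b=(2*m).

16*h^2 - 8*h*m + 4*m^2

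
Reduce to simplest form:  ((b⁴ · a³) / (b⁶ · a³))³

b^(-6)

Inside the bracket: (b^-2)
Raise to the power 3: (b^-6)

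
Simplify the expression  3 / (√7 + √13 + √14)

(-21*√26 + 9*√14 + 12*√13 + 30*√7)/164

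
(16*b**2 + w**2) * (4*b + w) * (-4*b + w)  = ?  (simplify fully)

(w+(4*b))(w-(4*b)) = -16*b**2 + w**2; continue pairing.

-256*b**4 + w**4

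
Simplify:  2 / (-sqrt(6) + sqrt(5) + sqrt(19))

Group as (sqrt(5) + sqrt(19)) - sqrt(6); multiply by (sqrt(5) + sqrt(19)) + sqrt(6), then rationalise the remaining surd.

(-9*sqrt(6) - 4*sqrt(19) + 10*sqrt(5) + sqrt(570))/14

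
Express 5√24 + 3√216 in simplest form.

28*√6

5√24 = 10*√6; 3√216 = 18*√6
Combine: (10 + 18)·√6 = 28*√6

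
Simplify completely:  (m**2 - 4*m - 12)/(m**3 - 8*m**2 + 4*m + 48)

1/(m - 4)

Factor: m**2 - 4*m - 12 = (m - 6)*(m + 2);  m**3 - 8*m**2 + 4*m + 48 = (m - 4)*(m - 6)*(m + 2)
Cancel the common factors (m + 2), (m - 6).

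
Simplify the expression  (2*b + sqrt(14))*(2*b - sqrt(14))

4*b**2 - 14

Product of conjugates: (P+Q)(P-Q) = P**2 - Q**2.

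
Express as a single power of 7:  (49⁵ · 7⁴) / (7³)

7^11

49⁵ = 7^10; 7⁴ = 7^4; 7³ = 7^3
Combine exponents: 7^11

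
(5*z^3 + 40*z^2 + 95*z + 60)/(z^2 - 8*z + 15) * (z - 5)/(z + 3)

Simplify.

(5*z^2 + 25*z + 20)/(z - 3)

Factor: 5*z^3 + 40*z^2 + 95*z + 60 = 5*(z + 4)*(z + 3)*(z + 1);  z^2 - 8*z + 15 = (z - 3)*(z - 5)
Cancel the common factors (z - 5), (z + 3).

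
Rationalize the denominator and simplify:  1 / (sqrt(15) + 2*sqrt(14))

Multiply numerator and denominator by -sqrt(15) + 2*sqrt(14).
Denominator becomes 41; numerator becomes -sqrt(15) + 2*sqrt(14).

(-sqrt(15) + 2*sqrt(14))/41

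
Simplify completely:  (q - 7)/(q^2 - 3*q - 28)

Factor: q^2 - 3*q - 28 = (q - 7)*(q + 4)
Cancel the common factor (q - 7).

1/(q + 4)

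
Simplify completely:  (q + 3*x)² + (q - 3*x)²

2*q² + 18*x²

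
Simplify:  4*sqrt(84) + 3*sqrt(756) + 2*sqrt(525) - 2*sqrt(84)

32*sqrt(21)

4*sqrt(84) = 8*sqrt(21); 3*sqrt(756) = 18*sqrt(21); 2*sqrt(525) = 10*sqrt(21); 2*sqrt(84) = 4*sqrt(21)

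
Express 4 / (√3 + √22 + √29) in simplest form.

(-√1914 - 2*√29 + 5*√22 + 24*√3)/31

Group as (√3 + √29) + √22; multiply by (√3 + √29) - √22, then rationalise the remaining surd.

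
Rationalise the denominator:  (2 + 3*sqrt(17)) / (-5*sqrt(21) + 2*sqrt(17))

(-15*sqrt(357) - 102 - 10*sqrt(21) - 4*sqrt(17))/457

Multiply numerator and denominator by 2*sqrt(17) + 5*sqrt(21).
Denominator becomes -457; numerator becomes 4*sqrt(17) + 10*sqrt(21) + 102 + 15*sqrt(357).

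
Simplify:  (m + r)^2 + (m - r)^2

2*m^2 + 2*r^2

Write as f(m,r) + f(m,-r) and expand.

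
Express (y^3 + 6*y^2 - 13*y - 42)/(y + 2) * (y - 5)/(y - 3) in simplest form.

Factor: y^3 + 6*y^2 - 13*y - 42 = (y + 2)*(y + 7)*(y - 3)
Cancel the common factors (y + 2), (y - 3).

y^2 + 2*y - 35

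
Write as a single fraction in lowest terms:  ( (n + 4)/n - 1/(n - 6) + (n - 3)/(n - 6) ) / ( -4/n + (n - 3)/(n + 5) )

(2*n³ + 4*n² - 54*n - 120)/(n³ - 13*n² + 22*n + 120)

Numerator: (n + 4)/n - 1/(n - 6) + (n - 3)/(n - 6) = (2*n² - 6*n - 24)/(n² - 6*n)
Denominator: -4/n + (n - 3)/(n + 5) = (n² - 7*n - 20)/(n² + 5*n)
Divide: ((2*n² - 6*n - 24)/(n² - 6*n)) · ((n² + 5*n)/(n² - 7*n - 20)) = (2*n³ + 4*n² - 54*n - 120)/(n³ - 13*n² + 22*n + 120)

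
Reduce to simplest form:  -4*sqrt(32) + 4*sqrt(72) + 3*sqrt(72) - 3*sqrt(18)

4*sqrt(32) = 16*sqrt(2); 4*sqrt(72) = 24*sqrt(2); 3*sqrt(72) = 18*sqrt(2); 3*sqrt(18) = 9*sqrt(2)
Combine: (-16 + 24 + 18 - 9)·sqrt(2) = 17*sqrt(2)

17*sqrt(2)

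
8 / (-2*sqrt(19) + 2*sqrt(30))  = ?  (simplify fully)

(4*sqrt(19) + 4*sqrt(30))/11

Multiply numerator and denominator by 2*sqrt(19) + 2*sqrt(30).
Denominator becomes 44; numerator becomes 16*sqrt(19) + 16*sqrt(30).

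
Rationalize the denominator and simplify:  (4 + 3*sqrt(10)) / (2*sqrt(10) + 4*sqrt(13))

(-15 - 2*sqrt(10) + 4*sqrt(13) + 3*sqrt(130))/42

Multiply numerator and denominator by -4*sqrt(13) + 2*sqrt(10).
Denominator becomes -168; numerator becomes -12*sqrt(130) - 16*sqrt(13) + 8*sqrt(10) + 60.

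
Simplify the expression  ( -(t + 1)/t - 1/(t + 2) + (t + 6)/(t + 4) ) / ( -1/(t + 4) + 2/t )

(-6*t - 8)/(t² + 10*t + 16)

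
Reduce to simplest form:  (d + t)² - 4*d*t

(d - t)²

Expand the square and combine the 4*d*t term.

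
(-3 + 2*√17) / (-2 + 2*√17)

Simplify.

Multiply numerator and denominator by -2*√17 - 2.
Denominator becomes -64; numerator becomes -62 + 2*√17.

(-√17 + 31)/32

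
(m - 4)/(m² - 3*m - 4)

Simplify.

1/(m + 1)

Factor: m² - 3*m - 4 = (m + 1)·(m - 4)
Cancel the common factor (m - 4).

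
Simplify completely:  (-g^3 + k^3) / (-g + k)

Factor as (a-b)(a^2+ab+b^2) with a=k, b=g.

g^2 + g*k + k^2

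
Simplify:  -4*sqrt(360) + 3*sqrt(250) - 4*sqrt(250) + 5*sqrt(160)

4*sqrt(360) = 24*sqrt(10); 3*sqrt(250) = 15*sqrt(10); 4*sqrt(250) = 20*sqrt(10); 5*sqrt(160) = 20*sqrt(10)
Combine: (-24 + 15 - 20 + 20)·sqrt(10) = -9*sqrt(10)

-9*sqrt(10)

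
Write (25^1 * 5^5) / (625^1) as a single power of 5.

25^1 = 5^2; 5^5 = 5^5; 625^1 = 5^4
Combine exponents: 5^3

5^3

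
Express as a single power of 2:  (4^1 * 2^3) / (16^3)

4^1 = 2^2; 2^3 = 2^3; 16^3 = 2^12
Combine exponents: 2^(-7)

2^(-7)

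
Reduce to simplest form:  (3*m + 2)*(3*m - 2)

Difference of squares with P = 3*m, Q = 2.

9*m**2 - 4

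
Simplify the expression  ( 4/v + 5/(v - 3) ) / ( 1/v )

Numerator: 4/v + 5/(v - 3) = (9*v - 12)/(v² - 3*v)
Denominator: 1/v = 1/v
Divide: ((9*v - 12)/(v² - 3*v)) · (v) = (9*v - 12)/(v - 3)

(9*v - 12)/(v - 3)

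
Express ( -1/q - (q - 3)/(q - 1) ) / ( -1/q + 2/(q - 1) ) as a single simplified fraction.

Numerator: -1/q - (q - 3)/(q - 1) = (-q² + 2*q + 1)/(q² - q)
Denominator: -1/q + 2/(q - 1) = (q + 1)/(q² - q)
Divide: ((-q² + 2*q + 1)/(q² - q)) · ((q² - q)/(q + 1)) = (-q² + 2*q + 1)/(q + 1)

(-q² + 2*q + 1)/(q + 1)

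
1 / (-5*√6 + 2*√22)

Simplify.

Multiply numerator and denominator by 2*√22 + 5*√6.
Denominator becomes -62; numerator becomes 2*√22 + 5*√6.

(-5*√6 - 2*√22)/62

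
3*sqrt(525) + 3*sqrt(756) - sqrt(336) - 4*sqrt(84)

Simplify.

21*sqrt(21)

3*sqrt(525) = 15*sqrt(21); 3*sqrt(756) = 18*sqrt(21); sqrt(336) = 4*sqrt(21); 4*sqrt(84) = 8*sqrt(21)
Combine: (15 + 18 - 4 - 8)·sqrt(21) = 21*sqrt(21)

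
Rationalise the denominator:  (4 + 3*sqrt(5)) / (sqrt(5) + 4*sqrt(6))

(-15 - 4*sqrt(5) + 16*sqrt(6) + 12*sqrt(30))/91

Multiply numerator and denominator by -4*sqrt(6) + sqrt(5).
Denominator becomes -91; numerator becomes -12*sqrt(30) - 16*sqrt(6) + 4*sqrt(5) + 15.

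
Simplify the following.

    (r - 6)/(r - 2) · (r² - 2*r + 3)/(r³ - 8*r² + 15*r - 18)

Factor: r³ - 8*r² + 15*r - 18 = (r - 6)·(r² - 2*r + 3)
Cancel the common factors (r² - 2*r + 3), (r - 6).

1/(r - 2)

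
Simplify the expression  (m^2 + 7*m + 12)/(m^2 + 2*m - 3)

(m + 4)/(m - 1)

Factor: m^2 + 7*m + 12 = (m + 4)*(m + 3);  m^2 + 2*m - 3 = (m - 1)*(m + 3)
Cancel the common factor (m + 3).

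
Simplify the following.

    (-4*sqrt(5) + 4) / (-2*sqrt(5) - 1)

(-12*sqrt(5) + 44)/19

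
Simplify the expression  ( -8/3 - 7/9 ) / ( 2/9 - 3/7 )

217/13

Numerator: -8/3 - 7/9 = -31/9
Denominator: 2/9 - 3/7 = -13/63
Divide: (-31/9) · (-63/13) = 217/13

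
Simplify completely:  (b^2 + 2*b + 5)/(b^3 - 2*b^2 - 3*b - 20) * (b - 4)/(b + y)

1/(b + y)

Factor: b^3 - 2*b^2 - 3*b - 20 = (b - 4)*(b^2 + 2*b + 5)
Cancel the common factors (b^2 + 2*b + 5), (b - 4).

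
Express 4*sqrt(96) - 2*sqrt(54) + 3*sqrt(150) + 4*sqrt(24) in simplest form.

4*sqrt(96) = 16*sqrt(6); 2*sqrt(54) = 6*sqrt(6); 3*sqrt(150) = 15*sqrt(6); 4*sqrt(24) = 8*sqrt(6)
Combine: (16 - 6 + 15 + 8)·sqrt(6) = 33*sqrt(6)

33*sqrt(6)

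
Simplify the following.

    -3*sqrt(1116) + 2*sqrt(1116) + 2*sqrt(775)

4*sqrt(31)

3*sqrt(1116) = 18*sqrt(31); 2*sqrt(1116) = 12*sqrt(31); 2*sqrt(775) = 10*sqrt(31)
Combine: (-18 + 12 + 10)·sqrt(31) = 4*sqrt(31)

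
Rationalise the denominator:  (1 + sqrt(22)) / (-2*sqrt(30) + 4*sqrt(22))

(sqrt(30) + 2*sqrt(22) + 2*sqrt(165) + 44)/116

Multiply numerator and denominator by 2*sqrt(30) + 4*sqrt(22).
Denominator becomes 232; numerator becomes 2*sqrt(30) + 4*sqrt(22) + 4*sqrt(165) + 88.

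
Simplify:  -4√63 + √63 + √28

-7*√7

4√63 = 12*√7; √63 = 3*√7; √28 = 2*√7
Combine: (-12 + 3 + 2)·√7 = -7*√7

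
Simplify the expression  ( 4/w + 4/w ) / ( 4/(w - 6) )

(2*w - 12)/w

Numerator: 4/w + 4/w = 8/w
Denominator: 4/(w - 6) = 4/(w - 6)
Divide: (8/w) · (w/4 - 3/2) = (2*w - 12)/w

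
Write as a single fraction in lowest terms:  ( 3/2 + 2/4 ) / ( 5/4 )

Numerator: 3/2 + 2/4 = 2
Denominator: 5/4 = 5/4
Divide: (2) · (4/5) = 8/5

8/5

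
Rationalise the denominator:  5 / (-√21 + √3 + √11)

Group as (√3 + √11) - √21; multiply by (√3 + √11) + √21, then rationalise the remaining surd.

(35*√21 + 65*√11 + 145*√3 + 30*√77)/83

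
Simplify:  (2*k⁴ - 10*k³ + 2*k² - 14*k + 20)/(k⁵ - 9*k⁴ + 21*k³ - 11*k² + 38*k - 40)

2/(k - 4)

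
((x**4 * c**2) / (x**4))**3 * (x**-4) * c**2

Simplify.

c**8/x**4

Inside the bracket: c**2
Raise to the power 3: c**6
Multiply by (x**-4) * c**2: add exponents.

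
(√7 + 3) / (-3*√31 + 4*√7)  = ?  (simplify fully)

Multiply numerator and denominator by 4*√7 + 3*√31.
Denominator becomes -167; numerator becomes 28 + 12*√7 + 3*√217 + 9*√31.

(-9*√31 - 3*√217 - 12*√7 - 28)/167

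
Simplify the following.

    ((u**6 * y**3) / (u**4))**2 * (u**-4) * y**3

y**9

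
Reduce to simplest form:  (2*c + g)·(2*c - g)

4*c² - g²

Difference of squares with P = 2*c, Q = g.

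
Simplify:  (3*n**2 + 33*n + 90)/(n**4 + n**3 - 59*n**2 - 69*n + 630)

3/(n**2 - 10*n + 21)

Factor: 3*n**2 + 33*n + 90 = 3*(n + 5)*(n + 6);  n**4 + n**3 - 59*n**2 - 69*n + 630 = (n + 5)*(n - 3)*(n + 6)*(n - 7)
Cancel the common factors (n + 5), (n + 6).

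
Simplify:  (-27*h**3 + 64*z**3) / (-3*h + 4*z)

Apply the difference-of-cubes factorisation and cancel (-3*h + 4*z).

9*h**2 + 12*h*z + 16*z**2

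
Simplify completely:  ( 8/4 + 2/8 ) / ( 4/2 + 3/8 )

Numerator: 8/4 + 2/8 = 9/4
Denominator: 4/2 + 3/8 = 19/8
Divide: (9/4) · (8/19) = 18/19

18/19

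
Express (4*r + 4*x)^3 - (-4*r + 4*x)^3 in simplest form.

128*r*(r^2 + 3*x^2)

Only the odd-power cross terms survive.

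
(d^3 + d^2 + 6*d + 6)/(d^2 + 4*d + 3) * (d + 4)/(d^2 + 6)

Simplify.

(d + 4)/(d + 3)

Factor: d^3 + d^2 + 6*d + 6 = (d + 1)*(d^2 + 6);  d^2 + 4*d + 3 = (d + 3)*(d + 1)
Cancel the common factors (d^2 + 6), (d + 1).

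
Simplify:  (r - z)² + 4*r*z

(r + z)²

Expand the square and combine the 4*r*z term.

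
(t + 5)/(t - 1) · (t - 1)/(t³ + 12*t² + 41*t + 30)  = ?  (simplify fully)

1/(t² + 7*t + 6)

Factor: t³ + 12*t² + 41*t + 30 = (t + 5)·(t + 1)·(t + 6)
Cancel the common factors (t - 1), (t + 5).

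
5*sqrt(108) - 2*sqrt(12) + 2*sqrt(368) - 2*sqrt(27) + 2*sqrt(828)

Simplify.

5*sqrt(108) = 30*sqrt(3); 2*sqrt(12) = 4*sqrt(3); 2*sqrt(368) = 8*sqrt(23); 2*sqrt(27) = 6*sqrt(3); 2*sqrt(828) = 12*sqrt(23)

20*sqrt(3) + 20*sqrt(23)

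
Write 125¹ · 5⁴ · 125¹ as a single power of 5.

5^10

125¹ = 5^3; 5⁴ = 5^4; 125¹ = 5^3
Combine exponents: 5^10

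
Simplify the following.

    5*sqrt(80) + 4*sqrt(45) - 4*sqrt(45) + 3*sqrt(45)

29*sqrt(5)

5*sqrt(80) = 20*sqrt(5); 4*sqrt(45) = 12*sqrt(5); 4*sqrt(45) = 12*sqrt(5); 3*sqrt(45) = 9*sqrt(5)
Combine: (20 + 12 - 12 + 9)·sqrt(5) = 29*sqrt(5)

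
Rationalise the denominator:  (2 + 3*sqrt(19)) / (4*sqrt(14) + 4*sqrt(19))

(-3*sqrt(266) - 2*sqrt(14) + 2*sqrt(19) + 57)/20

Multiply numerator and denominator by -4*sqrt(14) + 4*sqrt(19).
Denominator becomes 80; numerator becomes -12*sqrt(266) - 8*sqrt(14) + 8*sqrt(19) + 228.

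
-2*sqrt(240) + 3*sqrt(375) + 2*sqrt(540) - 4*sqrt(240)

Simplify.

3*sqrt(15)

2*sqrt(240) = 8*sqrt(15); 3*sqrt(375) = 15*sqrt(15); 2*sqrt(540) = 12*sqrt(15); 4*sqrt(240) = 16*sqrt(15)
Combine: (-8 + 15 + 12 - 16)·sqrt(15) = 3*sqrt(15)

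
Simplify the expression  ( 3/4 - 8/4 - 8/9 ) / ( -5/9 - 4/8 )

Numerator: 3/4 - 8/4 - 8/9 = -77/36
Denominator: -5/9 - 4/8 = -19/18
Divide: (-77/36) · (-18/19) = 77/38

77/38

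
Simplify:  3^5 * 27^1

3^5 = 3^5; 27^1 = 3^3
Combine exponents: 3^8

3^8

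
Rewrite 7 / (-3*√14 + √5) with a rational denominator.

(-21*√14 - 7*√5)/121

Multiply numerator and denominator by √5 + 3*√14.
Denominator becomes -121; numerator becomes 7*√5 + 21*√14.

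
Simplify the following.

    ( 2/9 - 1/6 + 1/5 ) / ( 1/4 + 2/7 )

Numerator: 2/9 - 1/6 + 1/5 = 23/90
Denominator: 1/4 + 2/7 = 15/28
Divide: (23/90) · (28/15) = 322/675

322/675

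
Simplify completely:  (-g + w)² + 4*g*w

(g + w)²

Expanding gives g² + 2*g*w + w², a perfect square.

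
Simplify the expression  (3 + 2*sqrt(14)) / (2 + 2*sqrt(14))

Multiply numerator and denominator by -2*sqrt(14) + 2.
Denominator becomes -52; numerator becomes -50 - 2*sqrt(14).

(sqrt(14) + 25)/26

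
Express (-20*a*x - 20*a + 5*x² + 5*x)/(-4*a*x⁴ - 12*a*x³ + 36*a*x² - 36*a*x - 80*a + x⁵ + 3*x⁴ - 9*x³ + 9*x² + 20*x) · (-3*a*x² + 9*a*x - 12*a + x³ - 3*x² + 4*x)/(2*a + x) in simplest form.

(-15*a + 5*x)/(2*a*x + 10*a + x² + 5*x)

Factor: -20*a*x - 20*a + 5*x² + 5*x = 5·(x + 1)·(-4*a + x);  -4*a*x⁴ - 12*a*x³ + 36*a*x² - 36*a*x - 80*a + x⁵ + 3*x⁴ - 9*x³ + 9*x² + 20*x = (x + 5)·(x + 1)·(-4*a + x)·(x² - 3*x + 4);  -3*a*x² + 9*a*x - 12*a + x³ - 3*x² + 4*x = (x² - 3*x + 4)·(-3*a + x)
Cancel the common factors (x² - 3*x + 4), (x + 1), (-4*a + x).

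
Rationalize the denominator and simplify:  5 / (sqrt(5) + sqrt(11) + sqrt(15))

(-50*sqrt(33) + 5*sqrt(15) + 45*sqrt(11) + 105*sqrt(5))/219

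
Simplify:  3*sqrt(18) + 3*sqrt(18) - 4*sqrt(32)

2*sqrt(2)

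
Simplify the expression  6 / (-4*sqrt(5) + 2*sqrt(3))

Multiply numerator and denominator by 2*sqrt(3) + 4*sqrt(5).
Denominator becomes -68; numerator becomes 12*sqrt(3) + 24*sqrt(5).

(-6*sqrt(5) - 3*sqrt(3))/17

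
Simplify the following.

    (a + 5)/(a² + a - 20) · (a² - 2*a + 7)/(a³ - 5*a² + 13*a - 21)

1/(a² - 7*a + 12)

Factor: a² + a - 20 = (a - 4)·(a + 5);  a³ - 5*a² + 13*a - 21 = (a - 3)·(a² - 2*a + 7)
Cancel the common factors (a² - 2*a + 7), (a + 5).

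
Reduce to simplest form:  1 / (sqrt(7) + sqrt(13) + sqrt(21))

(-14*sqrt(39) - sqrt(21) + 15*sqrt(13) + 27*sqrt(7))/363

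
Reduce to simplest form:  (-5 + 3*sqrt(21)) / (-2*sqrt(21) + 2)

Multiply numerator and denominator by 2 + 2*sqrt(21).
Denominator becomes -80; numerator becomes -4*sqrt(21) + 116.

(-29 + sqrt(21))/20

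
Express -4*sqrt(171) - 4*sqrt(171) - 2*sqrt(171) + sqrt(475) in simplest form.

-25*sqrt(19)

4*sqrt(171) = 12*sqrt(19); 4*sqrt(171) = 12*sqrt(19); 2*sqrt(171) = 6*sqrt(19); sqrt(475) = 5*sqrt(19)
Combine: (-12 - 12 - 6 + 5)·sqrt(19) = -25*sqrt(19)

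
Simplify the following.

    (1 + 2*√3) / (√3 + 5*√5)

(-6 - √3 + 5*√5 + 10*√15)/122

Multiply numerator and denominator by -5*√5 + √3.
Denominator becomes -122; numerator becomes -10*√15 - 5*√5 + √3 + 6.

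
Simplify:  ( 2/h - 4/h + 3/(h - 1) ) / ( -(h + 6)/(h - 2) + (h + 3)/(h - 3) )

(-h^3 + 3*h^2 + 4*h - 12)/(2*h^3 - 14*h^2 + 12*h)

Numerator: 2/h - 4/h + 3/(h - 1) = (h + 2)/(h^2 - h)
Denominator: -(h + 6)/(h - 2) + (h + 3)/(h - 3) = (-2*h + 12)/(h^2 - 5*h + 6)
Divide: ((h + 2)/(h^2 - h)) · ((h^2 - 5*h + 6)/(-2*h + 12)) = (-h^3 + 3*h^2 + 4*h - 12)/(2*h^3 - 14*h^2 + 12*h)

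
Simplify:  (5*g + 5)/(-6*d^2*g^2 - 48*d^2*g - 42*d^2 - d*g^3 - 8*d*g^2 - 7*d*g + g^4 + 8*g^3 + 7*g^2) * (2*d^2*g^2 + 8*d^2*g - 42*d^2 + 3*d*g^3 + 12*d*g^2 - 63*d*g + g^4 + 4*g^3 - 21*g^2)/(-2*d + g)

Factor: 5*g + 5 = 5*(g + 1);  -6*d^2*g^2 - 48*d^2*g - 42*d^2 - d*g^3 - 8*d*g^2 - 7*d*g + g^4 + 8*g^3 + 7*g^2 = (-3*d + g)*(g + 1)*(g + 7)*(2*d + g);  2*d^2*g^2 + 8*d^2*g - 42*d^2 + 3*d*g^3 + 12*d*g^2 - 63*d*g + g^4 + 4*g^3 - 21*g^2 = (g - 3)*(2*d + g)*(g + 7)*(d + g)
Cancel the common factors (g + 1), (2*d + g), (g + 7).

(5*d*g - 15*d + 5*g^2 - 15*g)/(6*d^2 - 5*d*g + g^2)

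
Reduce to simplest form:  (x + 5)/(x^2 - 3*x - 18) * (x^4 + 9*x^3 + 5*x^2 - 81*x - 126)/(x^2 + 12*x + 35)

Factor: x^2 - 3*x - 18 = (x + 3)*(x - 6);  x^4 + 9*x^3 + 5*x^2 - 81*x - 126 = (x + 3)*(x + 2)*(x + 7)*(x - 3);  x^2 + 12*x + 35 = (x + 7)*(x + 5)
Cancel the common factors (x + 7), (x + 3), (x + 5).

(x^2 - x - 6)/(x - 6)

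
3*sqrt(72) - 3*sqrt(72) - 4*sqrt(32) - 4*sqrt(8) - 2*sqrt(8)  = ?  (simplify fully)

3*sqrt(72) = 18*sqrt(2); 3*sqrt(72) = 18*sqrt(2); 4*sqrt(32) = 16*sqrt(2); 4*sqrt(8) = 8*sqrt(2); 2*sqrt(8) = 4*sqrt(2)
Combine: (18 - 18 - 16 - 8 - 4)·sqrt(2) = -28*sqrt(2)

-28*sqrt(2)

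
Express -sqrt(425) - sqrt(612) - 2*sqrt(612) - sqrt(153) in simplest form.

-26*sqrt(17)

sqrt(425) = 5*sqrt(17); sqrt(612) = 6*sqrt(17); 2*sqrt(612) = 12*sqrt(17); sqrt(153) = 3*sqrt(17)
Combine: (-5 - 6 - 12 - 3)·sqrt(17) = -26*sqrt(17)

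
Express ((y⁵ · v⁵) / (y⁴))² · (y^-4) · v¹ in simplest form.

v^11/y²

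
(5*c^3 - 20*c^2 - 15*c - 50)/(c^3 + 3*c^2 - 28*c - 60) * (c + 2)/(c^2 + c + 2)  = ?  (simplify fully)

5/(c + 6)

Factor: 5*c^3 - 20*c^2 - 15*c - 50 = 5*(c^2 + c + 2)*(c - 5);  c^3 + 3*c^2 - 28*c - 60 = (c + 2)*(c - 5)*(c + 6)
Cancel the common factors (c^2 + c + 2), (c - 5), (c + 2).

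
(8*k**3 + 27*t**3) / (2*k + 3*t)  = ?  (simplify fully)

(2*k)**3 + (3*t)**3 = (2*k + 3*t)(4*k**2 - 6*k*t + 9*t**2).

4*k**2 - 6*k*t + 9*t**2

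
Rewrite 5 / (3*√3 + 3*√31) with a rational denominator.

(-5*√3 + 5*√31)/84

Multiply numerator and denominator by -3*√31 + 3*√3.
Denominator becomes -252; numerator becomes -15*√31 + 15*√3.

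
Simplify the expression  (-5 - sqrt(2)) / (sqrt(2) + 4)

Multiply numerator and denominator by -sqrt(2) + 4.
Denominator becomes 14; numerator becomes -18 + sqrt(2).

(-18 + sqrt(2))/14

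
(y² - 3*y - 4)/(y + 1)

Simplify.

y - 4

Factor: y² - 3*y - 4 = (y + 1)·(y - 4)
Cancel the common factor (y + 1).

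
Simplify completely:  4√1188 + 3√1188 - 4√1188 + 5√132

4√1188 = 24*√33; 3√1188 = 18*√33; 4√1188 = 24*√33; 5√132 = 10*√33
Combine: (24 + 18 - 24 + 10)·√33 = 28*√33

28*√33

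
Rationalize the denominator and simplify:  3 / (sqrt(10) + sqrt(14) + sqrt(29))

Group as (sqrt(10) + sqrt(14)) + sqrt(29); multiply by (sqrt(10) + sqrt(14)) - sqrt(29), then rationalise the remaining surd.

(-12*sqrt(1015) - 15*sqrt(29) + 75*sqrt(14) + 99*sqrt(10))/535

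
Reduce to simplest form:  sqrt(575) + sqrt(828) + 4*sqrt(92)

sqrt(575) = 5*sqrt(23); sqrt(828) = 6*sqrt(23); 4*sqrt(92) = 8*sqrt(23)
Combine: (5 + 6 + 8)·sqrt(23) = 19*sqrt(23)

19*sqrt(23)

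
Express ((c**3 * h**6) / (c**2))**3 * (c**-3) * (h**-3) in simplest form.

h**15

Inside the bracket: c**1 * h**6
Raise to the power 3: c**3 * h**18
Multiply by (c**-3) * (h**-3): add exponents.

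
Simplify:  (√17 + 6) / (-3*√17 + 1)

Multiply numerator and denominator by 1 + 3*√17.
Denominator becomes -152; numerator becomes 57 + 19*√17.

(-√17 - 3)/8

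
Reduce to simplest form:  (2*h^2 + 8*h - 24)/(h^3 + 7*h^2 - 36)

Factor: 2*h^2 + 8*h - 24 = 2*(h - 2)*(h + 6);  h^3 + 7*h^2 - 36 = (h + 3)*(h + 6)*(h - 2)
Cancel the common factors (h + 6), (h - 2).

2/(h + 3)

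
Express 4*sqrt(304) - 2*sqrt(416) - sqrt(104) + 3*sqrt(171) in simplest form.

4*sqrt(304) = 16*sqrt(19); 2*sqrt(416) = 8*sqrt(26); sqrt(104) = 2*sqrt(26); 3*sqrt(171) = 9*sqrt(19)

-10*sqrt(26) + 25*sqrt(19)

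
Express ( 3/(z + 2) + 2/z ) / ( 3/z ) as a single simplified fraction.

Numerator: 3/(z + 2) + 2/z = (5*z + 4)/(z² + 2*z)
Denominator: 3/z = 3/z
Divide: ((5*z + 4)/(z² + 2*z)) · (z/3) = (5*z + 4)/(3*z + 6)

(5*z + 4)/(3*z + 6)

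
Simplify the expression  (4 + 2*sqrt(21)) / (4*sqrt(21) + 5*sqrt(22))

Multiply numerator and denominator by -5*sqrt(22) + 4*sqrt(21).
Denominator becomes -214; numerator becomes -10*sqrt(462) - 20*sqrt(22) + 16*sqrt(21) + 168.

(-84 - 8*sqrt(21) + 10*sqrt(22) + 5*sqrt(462))/107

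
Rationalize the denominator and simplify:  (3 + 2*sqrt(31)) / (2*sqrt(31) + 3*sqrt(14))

(-124 - 6*sqrt(31) + 9*sqrt(14) + 6*sqrt(434))/2

Multiply numerator and denominator by -3*sqrt(14) + 2*sqrt(31).
Denominator becomes -2; numerator becomes -6*sqrt(434) - 9*sqrt(14) + 6*sqrt(31) + 124.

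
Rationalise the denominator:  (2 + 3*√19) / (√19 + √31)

(-57 - 2*√19 + 2*√31 + 3*√589)/12

Multiply numerator and denominator by -√31 + √19.
Denominator becomes -12; numerator becomes -3*√589 - 2*√31 + 2*√19 + 57.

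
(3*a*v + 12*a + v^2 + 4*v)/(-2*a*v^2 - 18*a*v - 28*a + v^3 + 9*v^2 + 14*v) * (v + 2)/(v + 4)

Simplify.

(3*a + v)/(-2*a*v - 14*a + v^2 + 7*v)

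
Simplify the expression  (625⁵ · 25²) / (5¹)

5^23

625⁵ = 5^20; 25² = 5^4; 5¹ = 5^1
Combine exponents: 5^23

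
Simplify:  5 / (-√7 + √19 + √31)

Group as (√19 + √31) - √7; multiply by (√19 + √31) + √7, then rationalise the remaining surd.

(-215*√7 - 25*√31 + 95*√19 + 10*√4123)/507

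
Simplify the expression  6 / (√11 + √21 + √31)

(-12*√7161 + 6*√31 + 126*√21 + 246*√11)/923

Group as (√11 + √31) + √21; multiply by (√11 + √31) - √21, then rationalise the remaining surd.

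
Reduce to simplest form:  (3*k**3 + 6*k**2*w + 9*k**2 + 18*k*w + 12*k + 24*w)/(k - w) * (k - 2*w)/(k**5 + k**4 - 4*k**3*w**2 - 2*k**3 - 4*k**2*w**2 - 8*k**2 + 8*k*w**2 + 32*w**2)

-3/(-k**2 + k*w + 2*k - 2*w)

Factor: 3*k**3 + 6*k**2*w + 9*k**2 + 18*k*w + 12*k + 24*w = 3*(k**2 + 3*k + 4)*(k + 2*w);  k**5 + k**4 - 4*k**3*w**2 - 2*k**3 - 4*k**2*w**2 - 8*k**2 + 8*k*w**2 + 32*w**2 = (k - 2*w)*(k**2 + 3*k + 4)*(k - 2)*(k + 2*w)
Cancel the common factors (k**2 + 3*k + 4), (k + 2*w), (k - 2*w).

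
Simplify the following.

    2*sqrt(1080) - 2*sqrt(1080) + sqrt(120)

2*sqrt(30)

2*sqrt(1080) = 12*sqrt(30); 2*sqrt(1080) = 12*sqrt(30); sqrt(120) = 2*sqrt(30)
Combine: (12 - 12 + 2)·sqrt(30) = 2*sqrt(30)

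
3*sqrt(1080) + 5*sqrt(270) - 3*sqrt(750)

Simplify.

18*sqrt(30)

3*sqrt(1080) = 18*sqrt(30); 5*sqrt(270) = 15*sqrt(30); 3*sqrt(750) = 15*sqrt(30)
Combine: (18 + 15 - 15)·sqrt(30) = 18*sqrt(30)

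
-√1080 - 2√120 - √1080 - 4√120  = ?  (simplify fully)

√1080 = 6*√30; 2√120 = 4*√30; √1080 = 6*√30; 4√120 = 8*√30
Combine: (-6 - 4 - 6 - 8)·√30 = -24*√30

-24*√30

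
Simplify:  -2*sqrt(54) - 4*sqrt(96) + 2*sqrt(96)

2*sqrt(54) = 6*sqrt(6); 4*sqrt(96) = 16*sqrt(6); 2*sqrt(96) = 8*sqrt(6)
Combine: (-6 - 16 + 8)·sqrt(6) = -14*sqrt(6)

-14*sqrt(6)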